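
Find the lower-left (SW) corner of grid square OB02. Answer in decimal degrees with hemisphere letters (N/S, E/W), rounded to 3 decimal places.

Field O=14, B=1: +14·20° lon, +1·10° lat → SW at lon 100°, lat -80°.
Square 0, 2: +0·2° lon, +2·1° lat → SW at lon 100°, lat -78°.
latitude 78.000° S, longitude 100.000° E.

78.000° S, 100.000° E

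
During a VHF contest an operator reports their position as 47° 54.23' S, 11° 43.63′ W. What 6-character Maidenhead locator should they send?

IE42dc

Offset from 180°W / 90°S: lon 168.2728°, lat 42.0962°.
Field: lon ⌊168.2728/20⌋ = 8 → I; lat ⌊42.0962/10⌋ = 4 → E.
Square: lon ⌊8.2728/2⌋ = 4; lat ⌊2.0962/1⌋ = 2.
Subsquare: lon ⌊0.2728/0.0833333⌋ = 3 → d; lat ⌊0.0962/0.0416667⌋ = 2 → c.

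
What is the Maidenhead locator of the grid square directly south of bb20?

BA29

Latitude square 0; −1 → -1, wraps to 9, carry into field.
Latitude field B = 1; −1 → 0 = A.
The longitude characters are unchanged.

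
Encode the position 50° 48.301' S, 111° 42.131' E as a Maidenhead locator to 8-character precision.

OD59ue46

Shift to the Maidenhead origin (180°W, 90°S): lon 291.70218, lat 39.19498.
Field: lon ⌊291.70218/20⌋ = 14 → O; lat ⌊39.19498/10⌋ = 3 → D.
Square: lon ⌊11.70218/2⌋ = 5; lat ⌊9.19498/1⌋ = 9.
Subsquare: lon ⌊1.70218/0.0833333⌋ = 20 → u; lat ⌊0.19498/0.0416667⌋ = 4 → e.
Extended square: lon ⌊0.03552/0.00833333⌋ = 4; lat ⌊0.02832/0.00416667⌋ = 6.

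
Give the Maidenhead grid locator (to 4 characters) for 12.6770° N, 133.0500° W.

CK32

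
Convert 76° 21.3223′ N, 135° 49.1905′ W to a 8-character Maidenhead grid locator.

Shift to the Maidenhead origin (180°W, 90°S): lon 44.18016, lat 166.35537.
Field (20°×10°, letters A–R): 44.18016/20 → 2 → C, 166.35537/10 → 16 → Q; chars CQ.
Square (2°×1°, digits 0–9): 4.18016/2 → 2, 6.35537/1 → 6; chars 26.
Subsquare (5′×2.5′, letters a–x): 0.18016/0.0833333 → 2 → c, 0.35537/0.0416667 → 8 → i; chars ci.
Extended square (30″×15″, digits 0–9): 0.01349/0.00833333 → 1, 0.02204/0.00416667 → 5; chars 15.

CQ26ci15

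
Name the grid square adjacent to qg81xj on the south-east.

QG91ai

Longitude subsquare x = 23; +1 → 24, wraps to 0 = a, carry into square.
Longitude square 8; +1 → 9.
Latitude subsquare j = 9; −1 → 8 = i.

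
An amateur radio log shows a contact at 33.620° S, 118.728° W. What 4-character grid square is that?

Offset from 180°W / 90°S: lon 61.27°, lat 56.38°.
Field: lon ⌊61.27/20⌋ = 3 → D; lat ⌊56.38/10⌋ = 5 → F.
Square: lon ⌊1.27/2⌋ = 0; lat ⌊6.38/1⌋ = 6.

DF06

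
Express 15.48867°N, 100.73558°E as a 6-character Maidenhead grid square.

OK05il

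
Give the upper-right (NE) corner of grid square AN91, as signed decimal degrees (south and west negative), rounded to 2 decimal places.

Field A=0, N=13: +0·20° lon, +13·10° lat → SW at lon -180°, lat 40°.
Square 9, 1: +9·2° lon, +1·1° lat → SW at lon -162°, lat 41°.
Cell spans 2° lon × 1° lat. NE corner is SW corner plus one full cell.
latitude 42.00, longitude -160.00.

42.00, -160.00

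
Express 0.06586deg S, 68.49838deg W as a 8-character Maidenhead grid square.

FI59sw04

Add 180° to longitude and 90° to latitude: 111.50162, 89.93414.
Field: 111.50162/20 → 5 → F, 89.93414/10 → 8 → I; chars FI.
Square: 11.50162/2 → 5, 9.93414/1 → 9; chars 59.
Subsquare: 1.50162/0.0833333 → 18 → s, 0.93414/0.0416667 → 22 → w; chars sw.
Extended square: 0.00162/0.00833333 → 0, 0.01747/0.00416667 → 4; chars 04.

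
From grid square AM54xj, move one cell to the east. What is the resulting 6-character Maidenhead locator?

AM64aj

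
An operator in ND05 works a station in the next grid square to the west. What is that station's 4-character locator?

Longitude square 0; −1 → -1, wraps to 9, carry into field.
Longitude field N = 13; −1 → 12 = M.
The latitude characters are unchanged.

MD95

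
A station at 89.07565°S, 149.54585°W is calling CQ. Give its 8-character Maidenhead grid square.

Offset from 180°W / 90°S: lon 30.45415°, lat 0.92435°.
Field: 30.45415/20 → 1 → B, 0.92435/10 → 0 → A; chars BA.
Square: 10.45415/2 → 5, 0.92435/1 → 0; chars 50.
Subsquare: 0.45415/0.0833333 → 5 → f, 0.92435/0.0416667 → 22 → w; chars fw.
Extended square: 0.03748/0.00833333 → 4, 0.00768/0.00416667 → 1; chars 41.

BA50fw41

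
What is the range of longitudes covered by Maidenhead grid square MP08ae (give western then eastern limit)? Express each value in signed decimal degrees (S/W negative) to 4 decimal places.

60.0000, 60.0833

Field M=12, P=15: +12·20° lon, +15·10° lat → SW at lon 60°, lat 60°.
Square 0, 8: +0·2° lon, +8·1° lat → SW at lon 60°, lat 68°.
Subsquare a=0, e=4: +0·0.0833333° lon, +4·0.0416667° lat → SW at lon 60°, lat 68.1667°.
Cell spans 0.0833333° lon × 0.0416667° lat.
west 60.0000, east 60.0833.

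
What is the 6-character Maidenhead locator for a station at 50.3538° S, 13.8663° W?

ID39bp

Shift to the Maidenhead origin (180°W, 90°S): lon 166.1337, lat 39.6462.
Field: 166.1337/20 → 8 → I, 39.6462/10 → 3 → D; chars ID.
Square: 6.1337/2 → 3, 9.6462/1 → 9; chars 39.
Subsquare: 0.1337/0.0833333 → 1 → b, 0.6462/0.0416667 → 15 → p; chars bp.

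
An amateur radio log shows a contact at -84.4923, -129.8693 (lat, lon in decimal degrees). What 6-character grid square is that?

Add 180° to longitude and 90° to latitude: 50.1307, 5.5077.
Field: 50.1307/20 → 2 → C, 5.5077/10 → 0 → A; chars CA.
Square: 10.1307/2 → 5, 5.5077/1 → 5; chars 55.
Subsquare: 0.1307/0.0833333 → 1 → b, 0.5077/0.0416667 → 12 → m; chars bm.

CA55bm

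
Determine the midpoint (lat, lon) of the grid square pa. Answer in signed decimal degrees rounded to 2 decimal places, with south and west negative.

-85.00, 130.00

Field P=15, A=0: +15·20° lon, +0·10° lat → SW at lon 120°, lat -90°.
Cell spans 20° lon × 10° lat. Centre is SW corner plus half of each.
latitude -85.00, longitude 130.00.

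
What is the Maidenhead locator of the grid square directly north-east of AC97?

BC08

Longitude square 9; +1 → 10, wraps to 0, carry into field.
Longitude field A = 0; +1 → 1 = B.
Latitude square 7; +1 → 8.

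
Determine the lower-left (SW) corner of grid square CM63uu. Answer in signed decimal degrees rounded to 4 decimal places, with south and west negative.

33.8333, -126.3333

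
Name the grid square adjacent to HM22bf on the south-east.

Longitude subsquare b = 1; +1 → 2 = c.
Latitude subsquare f = 5; −1 → 4 = e.

HM22ce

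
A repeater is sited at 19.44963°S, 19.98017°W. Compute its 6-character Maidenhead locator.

Add 180° to longitude and 90° to latitude: 160.0198, 70.5504.
Field (20°×10°, letters A–R): 160.0198/20 → 8 → I, 70.5504/10 → 7 → H; chars IH.
Square (2°×1°, digits 0–9): 0.0198/2 → 0, 0.5504/1 → 0; chars 00.
Subsquare (5′×2.5′, letters a–x): 0.0198/0.0833333 → 0 → a, 0.5504/0.0416667 → 13 → n; chars an.

IH00an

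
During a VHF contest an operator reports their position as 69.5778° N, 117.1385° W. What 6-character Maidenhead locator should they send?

Shift to the Maidenhead origin (180°W, 90°S): lon 62.8615, lat 159.5778.
Field: lon ⌊62.8615/20⌋ = 3 → D; lat ⌊159.5778/10⌋ = 15 → P.
Square: lon ⌊2.8615/2⌋ = 1; lat ⌊9.5778/1⌋ = 9.
Subsquare: lon ⌊0.8615/0.0833333⌋ = 10 → k; lat ⌊0.5778/0.0416667⌋ = 13 → n.

DP19kn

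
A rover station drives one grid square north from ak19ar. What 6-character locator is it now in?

AK19as

Latitude subsquare r = 17; +1 → 18 = s.
The longitude characters are unchanged.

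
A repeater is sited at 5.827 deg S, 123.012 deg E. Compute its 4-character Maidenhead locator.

Add 180° to longitude and 90° to latitude: 303.01, 84.17.
Field: lon ⌊303.01/20⌋ = 15 → P; lat ⌊84.17/10⌋ = 8 → I.
Square: lon ⌊3.01/2⌋ = 1; lat ⌊4.17/1⌋ = 4.

PI14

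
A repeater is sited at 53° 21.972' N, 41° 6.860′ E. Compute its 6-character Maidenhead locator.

LO03ni

Offset from 180°W / 90°S: lon 221.1143°, lat 143.3662°.
Field: 221.1143/20 → 11 → L, 143.3662/10 → 14 → O; chars LO.
Square: 1.1143/2 → 0, 3.3662/1 → 3; chars 03.
Subsquare: 1.1143/0.0833333 → 13 → n, 0.3662/0.0416667 → 8 → i; chars ni.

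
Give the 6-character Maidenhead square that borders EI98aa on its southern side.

Latitude subsquare a = 0; −1 → -1, wraps to 23 = x, carry into square.
Latitude square 8; −1 → 7.
The longitude characters are unchanged.

EI97ax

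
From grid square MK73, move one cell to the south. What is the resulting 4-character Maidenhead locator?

Latitude square 3; −1 → 2.
The longitude characters are unchanged.

MK72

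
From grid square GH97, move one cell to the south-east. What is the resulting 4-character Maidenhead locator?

Longitude square 9; +1 → 10, wraps to 0, carry into field.
Longitude field G = 6; +1 → 7 = H.
Latitude square 7; −1 → 6.

HH06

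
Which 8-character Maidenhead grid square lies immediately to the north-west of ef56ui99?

Longitude extended square 9; −1 → 8.
Latitude extended square 9; +1 → 10, wraps to 0, carry into subsquare.
Latitude subsquare i = 8; +1 → 9 = j.

EF56uj80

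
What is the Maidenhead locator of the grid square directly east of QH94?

RH04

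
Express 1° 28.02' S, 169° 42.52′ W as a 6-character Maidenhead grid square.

Offset from 180°W / 90°S: lon 10.2913°, lat 88.5330°.
Field (20°×10°, letters A–R): lon ⌊10.2913/20⌋ = 0 → A; lat ⌊88.5330/10⌋ = 8 → I.
Square (2°×1°, digits 0–9): lon ⌊10.2913/2⌋ = 5; lat ⌊8.5330/1⌋ = 8.
Subsquare (5′×2.5′, letters a–x): lon ⌊0.2913/0.0833333⌋ = 3 → d; lat ⌊0.5330/0.0416667⌋ = 12 → m.

AI58dm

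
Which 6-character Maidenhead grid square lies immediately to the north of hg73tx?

HG74ta

Latitude subsquare x = 23; +1 → 24, wraps to 0 = a, carry into square.
Latitude square 3; +1 → 4.
The longitude characters are unchanged.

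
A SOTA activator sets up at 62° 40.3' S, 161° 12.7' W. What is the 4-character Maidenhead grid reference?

Shift to the Maidenhead origin (180°W, 90°S): lon 18.79, lat 27.33.
Field: 18.79/20 → 0 → A, 27.33/10 → 2 → C; chars AC.
Square: 18.79/2 → 9, 7.33/1 → 7; chars 97.

AC97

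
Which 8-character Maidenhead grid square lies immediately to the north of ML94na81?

ML94na82

Latitude extended square 1; +1 → 2.
The longitude characters are unchanged.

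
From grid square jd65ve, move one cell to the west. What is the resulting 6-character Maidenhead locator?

Longitude subsquare v = 21; −1 → 20 = u.
The latitude characters are unchanged.

JD65ue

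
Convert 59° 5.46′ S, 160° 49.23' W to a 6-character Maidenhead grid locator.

Shift to the Maidenhead origin (180°W, 90°S): lon 19.1795, lat 30.9090.
Field: lon ⌊19.1795/20⌋ = 0 → A; lat ⌊30.9090/10⌋ = 3 → D.
Square: lon ⌊19.1795/2⌋ = 9; lat ⌊0.9090/1⌋ = 0.
Subsquare: lon ⌊1.1795/0.0833333⌋ = 14 → o; lat ⌊0.9090/0.0416667⌋ = 21 → v.

AD90ov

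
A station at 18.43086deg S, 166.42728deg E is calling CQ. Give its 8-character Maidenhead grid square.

Add 180° to longitude and 90° to latitude: 346.42728, 71.56914.
Field: 346.42728/20 → 17 → R, 71.56914/10 → 7 → H; chars RH.
Square: 6.42728/2 → 3, 1.56914/1 → 1; chars 31.
Subsquare: 0.42728/0.0833333 → 5 → f, 0.56914/0.0416667 → 13 → n; chars fn.
Extended square: 0.01061/0.00833333 → 1, 0.02747/0.00416667 → 6; chars 16.

RH31fn16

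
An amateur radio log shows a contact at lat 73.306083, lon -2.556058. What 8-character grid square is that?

IQ83rh33

Add 180° to longitude and 90° to latitude: 177.44394, 163.30608.
Field: lon ⌊177.44394/20⌋ = 8 → I; lat ⌊163.30608/10⌋ = 16 → Q.
Square: lon ⌊17.44394/2⌋ = 8; lat ⌊3.30608/1⌋ = 3.
Subsquare: lon ⌊1.44394/0.0833333⌋ = 17 → r; lat ⌊0.30608/0.0416667⌋ = 7 → h.
Extended square: lon ⌊0.02728/0.00833333⌋ = 3; lat ⌊0.01442/0.00416667⌋ = 3.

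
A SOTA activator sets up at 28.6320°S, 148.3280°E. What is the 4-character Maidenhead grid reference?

QG41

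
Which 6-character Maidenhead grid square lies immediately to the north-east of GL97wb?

GL97xc

Longitude subsquare w = 22; +1 → 23 = x.
Latitude subsquare b = 1; +1 → 2 = c.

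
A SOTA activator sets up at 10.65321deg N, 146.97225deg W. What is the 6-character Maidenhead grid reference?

Add 180° to longitude and 90° to latitude: 33.0277, 100.6532.
Field (20°×10°, letters A–R): lon ⌊33.0277/20⌋ = 1 → B; lat ⌊100.6532/10⌋ = 10 → K.
Square (2°×1°, digits 0–9): lon ⌊13.0277/2⌋ = 6; lat ⌊0.6532/1⌋ = 0.
Subsquare (5′×2.5′, letters a–x): lon ⌊1.0277/0.0833333⌋ = 12 → m; lat ⌊0.6532/0.0416667⌋ = 15 → p.

BK60mp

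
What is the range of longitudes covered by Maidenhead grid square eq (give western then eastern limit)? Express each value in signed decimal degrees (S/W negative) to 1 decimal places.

Field E=4, Q=16: +4·20° lon, +16·10° lat → SW at lon -100°, lat 70°.
Cell spans 20° lon × 10° lat.
west -100.0, east -80.0.

-100.0, -80.0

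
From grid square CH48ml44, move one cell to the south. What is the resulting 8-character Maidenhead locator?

CH48ml43

Latitude extended square 4; −1 → 3.
The longitude characters are unchanged.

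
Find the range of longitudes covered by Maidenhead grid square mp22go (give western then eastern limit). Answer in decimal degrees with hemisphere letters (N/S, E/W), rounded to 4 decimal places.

64.5000° E, 64.5833° E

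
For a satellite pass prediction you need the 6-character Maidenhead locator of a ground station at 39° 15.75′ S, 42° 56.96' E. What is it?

LF10lr

Offset from 180°W / 90°S: lon 222.9493°, lat 50.7375°.
Field: 222.9493/20 → 11 → L, 50.7375/10 → 5 → F; chars LF.
Square: 2.9493/2 → 1, 0.7375/1 → 0; chars 10.
Subsquare: 0.9493/0.0833333 → 11 → l, 0.7375/0.0416667 → 17 → r; chars lr.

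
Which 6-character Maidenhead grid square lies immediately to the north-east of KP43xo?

Longitude subsquare x = 23; +1 → 24, wraps to 0 = a, carry into square.
Longitude square 4; +1 → 5.
Latitude subsquare o = 14; +1 → 15 = p.

KP53ap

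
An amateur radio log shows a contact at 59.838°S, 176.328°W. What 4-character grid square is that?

AD10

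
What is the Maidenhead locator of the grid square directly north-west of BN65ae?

BN55xf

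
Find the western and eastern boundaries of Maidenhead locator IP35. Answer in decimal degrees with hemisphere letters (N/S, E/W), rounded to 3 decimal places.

Field I=8, P=15: +8·20° lon, +15·10° lat → SW at lon -20°, lat 60°.
Square 3, 5: +3·2° lon, +5·1° lat → SW at lon -14°, lat 65°.
Cell spans 2° lon × 1° lat.
west 14.000° W, east 12.000° W.

14.000° W, 12.000° W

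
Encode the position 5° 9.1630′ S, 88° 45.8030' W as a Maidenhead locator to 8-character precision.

Add 180° to longitude and 90° to latitude: 91.23662, 84.84728.
Field (20°×10°, letters A–R): 91.23662/20 → 4 → E, 84.84728/10 → 8 → I; chars EI.
Square (2°×1°, digits 0–9): 11.23662/2 → 5, 4.84728/1 → 4; chars 54.
Subsquare (5′×2.5′, letters a–x): 1.23662/0.0833333 → 14 → o, 0.84728/0.0416667 → 20 → u; chars ou.
Extended square (30″×15″, digits 0–9): 0.06995/0.00833333 → 8, 0.01395/0.00416667 → 3; chars 83.

EI54ou83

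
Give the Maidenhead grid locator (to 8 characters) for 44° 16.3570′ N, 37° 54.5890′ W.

Add 180° to longitude and 90° to latitude: 142.09018, 134.27262.
Field: lon ⌊142.09018/20⌋ = 7 → H; lat ⌊134.27262/10⌋ = 13 → N.
Square: lon ⌊2.09018/2⌋ = 1; lat ⌊4.27262/1⌋ = 4.
Subsquare: lon ⌊0.09018/0.0833333⌋ = 1 → b; lat ⌊0.27262/0.0416667⌋ = 6 → g.
Extended square: lon ⌊0.00685/0.00833333⌋ = 0; lat ⌊0.02262/0.00416667⌋ = 5.

HN14bg05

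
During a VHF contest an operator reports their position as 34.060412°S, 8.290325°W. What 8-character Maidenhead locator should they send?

IF55uw55

Add 180° to longitude and 90° to latitude: 171.70968, 55.93959.
Field: lon ⌊171.70968/20⌋ = 8 → I; lat ⌊55.93959/10⌋ = 5 → F.
Square: lon ⌊11.70968/2⌋ = 5; lat ⌊5.93959/1⌋ = 5.
Subsquare: lon ⌊1.70968/0.0833333⌋ = 20 → u; lat ⌊0.93959/0.0416667⌋ = 22 → w.
Extended square: lon ⌊0.04301/0.00833333⌋ = 5; lat ⌊0.02292/0.00416667⌋ = 5.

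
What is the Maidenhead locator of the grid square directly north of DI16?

DI17

Latitude square 6; +1 → 7.
The longitude characters are unchanged.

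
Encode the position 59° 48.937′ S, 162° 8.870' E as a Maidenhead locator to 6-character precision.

RD10be

Offset from 180°W / 90°S: lon 342.1478°, lat 30.1844°.
Field: lon ⌊342.1478/20⌋ = 17 → R; lat ⌊30.1844/10⌋ = 3 → D.
Square: lon ⌊2.1478/2⌋ = 1; lat ⌊0.1844/1⌋ = 0.
Subsquare: lon ⌊0.1478/0.0833333⌋ = 1 → b; lat ⌊0.1844/0.0416667⌋ = 4 → e.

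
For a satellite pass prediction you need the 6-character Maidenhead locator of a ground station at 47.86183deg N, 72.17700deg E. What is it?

Offset from 180°W / 90°S: lon 252.1770°, lat 137.8618°.
Field: lon ⌊252.1770/20⌋ = 12 → M; lat ⌊137.8618/10⌋ = 13 → N.
Square: lon ⌊12.1770/2⌋ = 6; lat ⌊7.8618/1⌋ = 7.
Subsquare: lon ⌊0.1770/0.0833333⌋ = 2 → c; lat ⌊0.8618/0.0416667⌋ = 20 → u.

MN67cu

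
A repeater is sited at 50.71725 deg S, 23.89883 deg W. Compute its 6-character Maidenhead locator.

HD89bg

Shift to the Maidenhead origin (180°W, 90°S): lon 156.1012, lat 39.2828.
Field: lon ⌊156.1012/20⌋ = 7 → H; lat ⌊39.2828/10⌋ = 3 → D.
Square: lon ⌊16.1012/2⌋ = 8; lat ⌊9.2828/1⌋ = 9.
Subsquare: lon ⌊0.1012/0.0833333⌋ = 1 → b; lat ⌊0.2828/0.0416667⌋ = 6 → g.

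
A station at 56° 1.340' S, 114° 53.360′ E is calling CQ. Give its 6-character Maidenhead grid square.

OD73kx

Offset from 180°W / 90°S: lon 294.8893°, lat 33.9777°.
Field (20°×10°, letters A–R): 294.8893/20 → 14 → O, 33.9777/10 → 3 → D; chars OD.
Square (2°×1°, digits 0–9): 14.8893/2 → 7, 3.9777/1 → 3; chars 73.
Subsquare (5′×2.5′, letters a–x): 0.8893/0.0833333 → 10 → k, 0.9777/0.0416667 → 23 → x; chars kx.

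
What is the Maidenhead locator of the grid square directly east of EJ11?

Longitude square 1; +1 → 2.
The latitude characters are unchanged.

EJ21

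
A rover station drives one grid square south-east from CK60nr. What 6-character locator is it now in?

Longitude subsquare n = 13; +1 → 14 = o.
Latitude subsquare r = 17; −1 → 16 = q.

CK60oq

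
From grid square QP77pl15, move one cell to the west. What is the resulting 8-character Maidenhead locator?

QP77pl05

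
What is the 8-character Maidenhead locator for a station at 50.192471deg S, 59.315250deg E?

Shift to the Maidenhead origin (180°W, 90°S): lon 239.31525, lat 39.80753.
Field (20°×10°, letters A–R): 239.31525/20 → 11 → L, 39.80753/10 → 3 → D; chars LD.
Square (2°×1°, digits 0–9): 19.31525/2 → 9, 9.80753/1 → 9; chars 99.
Subsquare (5′×2.5′, letters a–x): 1.31525/0.0833333 → 15 → p, 0.80753/0.0416667 → 19 → t; chars pt.
Extended square (30″×15″, digits 0–9): 0.06525/0.00833333 → 7, 0.01586/0.00416667 → 3; chars 73.

LD99pt73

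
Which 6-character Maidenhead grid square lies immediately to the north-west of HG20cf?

HG20bg

Longitude subsquare c = 2; −1 → 1 = b.
Latitude subsquare f = 5; +1 → 6 = g.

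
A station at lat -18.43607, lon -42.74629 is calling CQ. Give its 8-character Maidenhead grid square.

GH81pn05

Offset from 180°W / 90°S: lon 137.25371°, lat 71.56393°.
Field: lon ⌊137.25371/20⌋ = 6 → G; lat ⌊71.56393/10⌋ = 7 → H.
Square: lon ⌊17.25371/2⌋ = 8; lat ⌊1.56393/1⌋ = 1.
Subsquare: lon ⌊1.25371/0.0833333⌋ = 15 → p; lat ⌊0.56393/0.0416667⌋ = 13 → n.
Extended square: lon ⌊0.00371/0.00833333⌋ = 0; lat ⌊0.02226/0.00416667⌋ = 5.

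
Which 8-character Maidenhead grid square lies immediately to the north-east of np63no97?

Longitude extended square 9; +1 → 10, wraps to 0, carry into subsquare.
Longitude subsquare n = 13; +1 → 14 = o.
Latitude extended square 7; +1 → 8.

NP63oo08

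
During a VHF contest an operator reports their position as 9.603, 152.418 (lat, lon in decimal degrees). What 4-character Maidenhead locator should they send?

QJ69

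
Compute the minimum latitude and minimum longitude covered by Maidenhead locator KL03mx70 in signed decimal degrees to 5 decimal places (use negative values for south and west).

Field K=10, L=11: +10·20° lon, +11·10° lat → SW at lon 20°, lat 20°.
Square 0, 3: +0·2° lon, +3·1° lat → SW at lon 20°, lat 23°.
Subsquare m=12, x=23: +12·0.0833333° lon, +23·0.0416667° lat → SW at lon 21°, lat 23.9583°.
Extended square 7, 0: +7·0.00833333° lon, +0·0.00416667° lat → SW at lon 21.0583°, lat 23.9583°.
latitude 23.95833, longitude 21.05833.

23.95833, 21.05833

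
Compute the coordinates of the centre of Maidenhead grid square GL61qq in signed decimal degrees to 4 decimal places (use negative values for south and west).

21.6875, -46.6250

Field G=6, L=11: +6·20° lon, +11·10° lat → SW at lon -60°, lat 20°.
Square 6, 1: +6·2° lon, +1·1° lat → SW at lon -48°, lat 21°.
Subsquare q=16, q=16: +16·0.0833333° lon, +16·0.0416667° lat → SW at lon -46.6667°, lat 21.6667°.
Cell spans 0.0833333° lon × 0.0416667° lat. Centre is SW corner plus half of each.
latitude 21.6875, longitude -46.6250.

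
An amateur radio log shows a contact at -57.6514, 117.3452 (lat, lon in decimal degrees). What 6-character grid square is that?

OD82qi

Add 180° to longitude and 90° to latitude: 297.3452, 32.3486.
Field: 297.3452/20 → 14 → O, 32.3486/10 → 3 → D; chars OD.
Square: 17.3452/2 → 8, 2.3486/1 → 2; chars 82.
Subsquare: 1.3452/0.0833333 → 16 → q, 0.3486/0.0416667 → 8 → i; chars qi.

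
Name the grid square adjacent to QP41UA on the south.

Latitude subsquare a = 0; −1 → -1, wraps to 23 = x, carry into square.
Latitude square 1; −1 → 0.
The longitude characters are unchanged.

QP40ux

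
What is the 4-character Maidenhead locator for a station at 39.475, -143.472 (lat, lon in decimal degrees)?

Add 180° to longitude and 90° to latitude: 36.53, 129.47.
Field: lon ⌊36.53/20⌋ = 1 → B; lat ⌊129.47/10⌋ = 12 → M.
Square: lon ⌊16.53/2⌋ = 8; lat ⌊9.47/1⌋ = 9.

BM89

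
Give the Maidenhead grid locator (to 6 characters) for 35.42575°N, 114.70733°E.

Offset from 180°W / 90°S: lon 294.7073°, lat 125.4257°.
Field: 294.7073/20 → 14 → O, 125.4257/10 → 12 → M; chars OM.
Square: 14.7073/2 → 7, 5.4257/1 → 5; chars 75.
Subsquare: 0.7073/0.0833333 → 8 → i, 0.4257/0.0416667 → 10 → k; chars ik.

OM75ik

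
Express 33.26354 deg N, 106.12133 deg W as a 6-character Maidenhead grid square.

Offset from 180°W / 90°S: lon 73.8787°, lat 123.2635°.
Field: lon ⌊73.8787/20⌋ = 3 → D; lat ⌊123.2635/10⌋ = 12 → M.
Square: lon ⌊13.8787/2⌋ = 6; lat ⌊3.2635/1⌋ = 3.
Subsquare: lon ⌊1.8787/0.0833333⌋ = 22 → w; lat ⌊0.2635/0.0416667⌋ = 6 → g.

DM63wg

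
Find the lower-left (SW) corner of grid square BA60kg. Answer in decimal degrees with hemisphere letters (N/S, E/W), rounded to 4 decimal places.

Field B=1, A=0: +1·20° lon, +0·10° lat → SW at lon -160°, lat -90°.
Square 6, 0: +6·2° lon, +0·1° lat → SW at lon -148°, lat -90°.
Subsquare k=10, g=6: +10·0.0833333° lon, +6·0.0416667° lat → SW at lon -147.167°, lat -89.75°.
latitude 89.7500° S, longitude 147.1667° W.

89.7500° S, 147.1667° W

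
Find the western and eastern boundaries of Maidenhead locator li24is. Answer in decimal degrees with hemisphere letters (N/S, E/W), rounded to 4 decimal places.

Field L=11, I=8: +11·20° lon, +8·10° lat → SW at lon 40°, lat -10°.
Square 2, 4: +2·2° lon, +4·1° lat → SW at lon 44°, lat -6°.
Subsquare i=8, s=18: +8·0.0833333° lon, +18·0.0416667° lat → SW at lon 44.6667°, lat -5.25°.
Cell spans 0.0833333° lon × 0.0416667° lat.
west 44.6667° E, east 44.7500° E.

44.6667° E, 44.7500° E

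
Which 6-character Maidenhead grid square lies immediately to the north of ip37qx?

Latitude subsquare x = 23; +1 → 24, wraps to 0 = a, carry into square.
Latitude square 7; +1 → 8.
The longitude characters are unchanged.

IP38qa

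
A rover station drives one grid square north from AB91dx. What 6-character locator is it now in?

AB92da

Latitude subsquare x = 23; +1 → 24, wraps to 0 = a, carry into square.
Latitude square 1; +1 → 2.
The longitude characters are unchanged.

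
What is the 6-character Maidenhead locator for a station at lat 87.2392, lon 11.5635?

JR57sf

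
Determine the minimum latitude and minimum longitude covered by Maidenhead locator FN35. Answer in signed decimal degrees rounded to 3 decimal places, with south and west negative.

45.000, -74.000

Field F=5, N=13: +5·20° lon, +13·10° lat → SW at lon -80°, lat 40°.
Square 3, 5: +3·2° lon, +5·1° lat → SW at lon -74°, lat 45°.
latitude 45.000, longitude -74.000.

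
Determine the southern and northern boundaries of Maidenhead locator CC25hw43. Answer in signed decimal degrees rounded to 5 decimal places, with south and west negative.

-64.07083, -64.06667

Field C=2, C=2: +2·20° lon, +2·10° lat → SW at lon -140°, lat -70°.
Square 2, 5: +2·2° lon, +5·1° lat → SW at lon -136°, lat -65°.
Subsquare h=7, w=22: +7·0.0833333° lon, +22·0.0416667° lat → SW at lon -135.417°, lat -64.0833°.
Extended square 4, 3: +4·0.00833333° lon, +3·0.00416667° lat → SW at lon -135.383°, lat -64.0708°.
Cell spans 0.00833333° lon × 0.00416667° lat.
south -64.07083, north -64.06667.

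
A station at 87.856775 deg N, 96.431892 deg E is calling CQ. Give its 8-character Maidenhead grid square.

NR87fu15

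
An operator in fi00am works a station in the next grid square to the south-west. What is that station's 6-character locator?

Longitude subsquare a = 0; −1 → -1, wraps to 23 = x, carry into square.
Longitude square 0; −1 → -1, wraps to 9, carry into field.
Longitude field F = 5; −1 → 4 = E.
Latitude subsquare m = 12; −1 → 11 = l.

EI90xl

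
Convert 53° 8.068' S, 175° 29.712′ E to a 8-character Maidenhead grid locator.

RD76ru97

Add 180° to longitude and 90° to latitude: 355.49520, 36.86553.
Field: lon ⌊355.49520/20⌋ = 17 → R; lat ⌊36.86553/10⌋ = 3 → D.
Square: lon ⌊15.49520/2⌋ = 7; lat ⌊6.86553/1⌋ = 6.
Subsquare: lon ⌊1.49520/0.0833333⌋ = 17 → r; lat ⌊0.86553/0.0416667⌋ = 20 → u.
Extended square: lon ⌊0.07853/0.00833333⌋ = 9; lat ⌊0.03220/0.00416667⌋ = 7.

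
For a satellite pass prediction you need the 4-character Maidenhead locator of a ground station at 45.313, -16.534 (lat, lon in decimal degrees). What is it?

Offset from 180°W / 90°S: lon 163.47°, lat 135.31°.
Field (20°×10°, letters A–R): lon ⌊163.47/20⌋ = 8 → I; lat ⌊135.31/10⌋ = 13 → N.
Square (2°×1°, digits 0–9): lon ⌊3.47/2⌋ = 1; lat ⌊5.31/1⌋ = 5.

IN15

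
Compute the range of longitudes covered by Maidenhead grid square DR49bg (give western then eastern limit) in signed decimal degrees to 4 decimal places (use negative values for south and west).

Field D=3, R=17: +3·20° lon, +17·10° lat → SW at lon -120°, lat 80°.
Square 4, 9: +4·2° lon, +9·1° lat → SW at lon -112°, lat 89°.
Subsquare b=1, g=6: +1·0.0833333° lon, +6·0.0416667° lat → SW at lon -111.917°, lat 89.25°.
Cell spans 0.0833333° lon × 0.0416667° lat.
west -111.9167, east -111.8333.

-111.9167, -111.8333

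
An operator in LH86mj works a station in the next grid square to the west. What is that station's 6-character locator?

Longitude subsquare m = 12; −1 → 11 = l.
The latitude characters are unchanged.

LH86lj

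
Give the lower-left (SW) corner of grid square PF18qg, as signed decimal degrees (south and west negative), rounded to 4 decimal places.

-31.7500, 123.3333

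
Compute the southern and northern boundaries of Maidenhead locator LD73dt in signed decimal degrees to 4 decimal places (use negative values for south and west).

Field L=11, D=3: +11·20° lon, +3·10° lat → SW at lon 40°, lat -60°.
Square 7, 3: +7·2° lon, +3·1° lat → SW at lon 54°, lat -57°.
Subsquare d=3, t=19: +3·0.0833333° lon, +19·0.0416667° lat → SW at lon 54.25°, lat -56.2083°.
Cell spans 0.0833333° lon × 0.0416667° lat.
south -56.2083, north -56.1667.

-56.2083, -56.1667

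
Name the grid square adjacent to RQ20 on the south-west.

RP19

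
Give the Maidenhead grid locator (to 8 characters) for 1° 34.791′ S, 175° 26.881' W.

Shift to the Maidenhead origin (180°W, 90°S): lon 4.55198, lat 88.42015.
Field: lon ⌊4.55198/20⌋ = 0 → A; lat ⌊88.42015/10⌋ = 8 → I.
Square: lon ⌊4.55198/2⌋ = 2; lat ⌊8.42015/1⌋ = 8.
Subsquare: lon ⌊0.55198/0.0833333⌋ = 6 → g; lat ⌊0.42015/0.0416667⌋ = 10 → k.
Extended square: lon ⌊0.05198/0.00833333⌋ = 6; lat ⌊0.00348/0.00416667⌋ = 0.

AI28gk60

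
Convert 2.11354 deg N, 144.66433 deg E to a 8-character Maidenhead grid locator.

QJ22hc97

Add 180° to longitude and 90° to latitude: 324.66433, 92.11354.
Field: 324.66433/20 → 16 → Q, 92.11354/10 → 9 → J; chars QJ.
Square: 4.66433/2 → 2, 2.11354/1 → 2; chars 22.
Subsquare: 0.66433/0.0833333 → 7 → h, 0.11354/0.0416667 → 2 → c; chars hc.
Extended square: 0.08100/0.00833333 → 9, 0.03021/0.00416667 → 7; chars 97.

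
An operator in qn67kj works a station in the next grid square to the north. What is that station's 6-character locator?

Latitude subsquare j = 9; +1 → 10 = k.
The longitude characters are unchanged.

QN67kk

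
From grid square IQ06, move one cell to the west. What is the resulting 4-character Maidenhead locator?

HQ96

Longitude square 0; −1 → -1, wraps to 9, carry into field.
Longitude field I = 8; −1 → 7 = H.
The latitude characters are unchanged.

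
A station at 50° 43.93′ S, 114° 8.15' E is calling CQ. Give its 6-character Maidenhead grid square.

OD79bg

Add 180° to longitude and 90° to latitude: 294.1358, 39.2678.
Field: lon ⌊294.1358/20⌋ = 14 → O; lat ⌊39.2678/10⌋ = 3 → D.
Square: lon ⌊14.1358/2⌋ = 7; lat ⌊9.2678/1⌋ = 9.
Subsquare: lon ⌊0.1358/0.0833333⌋ = 1 → b; lat ⌊0.2678/0.0416667⌋ = 6 → g.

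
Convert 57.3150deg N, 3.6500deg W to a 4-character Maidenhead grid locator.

Add 180° to longitude and 90° to latitude: 176.35, 147.31.
Field: lon ⌊176.35/20⌋ = 8 → I; lat ⌊147.31/10⌋ = 14 → O.
Square: lon ⌊16.35/2⌋ = 8; lat ⌊7.31/1⌋ = 7.

IO87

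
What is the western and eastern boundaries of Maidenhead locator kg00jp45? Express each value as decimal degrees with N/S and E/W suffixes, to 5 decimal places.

20.78333° E, 20.79167° E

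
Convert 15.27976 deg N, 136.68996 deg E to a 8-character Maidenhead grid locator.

PK85ig27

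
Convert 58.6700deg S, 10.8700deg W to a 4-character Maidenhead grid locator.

ID41

Add 180° to longitude and 90° to latitude: 169.13, 31.33.
Field (20°×10°, letters A–R): lon ⌊169.13/20⌋ = 8 → I; lat ⌊31.33/10⌋ = 3 → D.
Square (2°×1°, digits 0–9): lon ⌊9.13/2⌋ = 4; lat ⌊1.33/1⌋ = 1.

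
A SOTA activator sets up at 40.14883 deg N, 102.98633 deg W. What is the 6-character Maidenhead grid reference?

DN80md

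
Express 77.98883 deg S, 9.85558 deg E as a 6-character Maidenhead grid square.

Add 180° to longitude and 90° to latitude: 189.8556, 12.0112.
Field: lon ⌊189.8556/20⌋ = 9 → J; lat ⌊12.0112/10⌋ = 1 → B.
Square: lon ⌊9.8556/2⌋ = 4; lat ⌊2.0112/1⌋ = 2.
Subsquare: lon ⌊1.8556/0.0833333⌋ = 22 → w; lat ⌊0.0112/0.0416667⌋ = 0 → a.

JB42wa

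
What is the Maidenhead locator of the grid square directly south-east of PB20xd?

Longitude subsquare x = 23; +1 → 24, wraps to 0 = a, carry into square.
Longitude square 2; +1 → 3.
Latitude subsquare d = 3; −1 → 2 = c.

PB30ac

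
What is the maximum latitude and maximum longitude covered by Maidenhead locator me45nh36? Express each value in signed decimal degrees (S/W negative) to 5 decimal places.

-44.67917, 69.11667

Field M=12, E=4: +12·20° lon, +4·10° lat → SW at lon 60°, lat -50°.
Square 4, 5: +4·2° lon, +5·1° lat → SW at lon 68°, lat -45°.
Subsquare n=13, h=7: +13·0.0833333° lon, +7·0.0416667° lat → SW at lon 69.0833°, lat -44.7083°.
Extended square 3, 6: +3·0.00833333° lon, +6·0.00416667° lat → SW at lon 69.1083°, lat -44.6833°.
Cell spans 0.00833333° lon × 0.00416667° lat. NE corner is SW corner plus one full cell.
latitude -44.67917, longitude 69.11667.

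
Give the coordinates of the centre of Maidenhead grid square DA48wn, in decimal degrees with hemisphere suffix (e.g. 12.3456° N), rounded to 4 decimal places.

Field D=3, A=0: +3·20° lon, +0·10° lat → SW at lon -120°, lat -90°.
Square 4, 8: +4·2° lon, +8·1° lat → SW at lon -112°, lat -82°.
Subsquare w=22, n=13: +22·0.0833333° lon, +13·0.0416667° lat → SW at lon -110.167°, lat -81.4583°.
Cell spans 0.0833333° lon × 0.0416667° lat. Centre is SW corner plus half of each.
latitude 81.4375° S, longitude 110.1250° W.

81.4375° S, 110.1250° W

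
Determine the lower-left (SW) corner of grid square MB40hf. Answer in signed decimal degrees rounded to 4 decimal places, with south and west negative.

Field M=12, B=1: +12·20° lon, +1·10° lat → SW at lon 60°, lat -80°.
Square 4, 0: +4·2° lon, +0·1° lat → SW at lon 68°, lat -80°.
Subsquare h=7, f=5: +7·0.0833333° lon, +5·0.0416667° lat → SW at lon 68.5833°, lat -79.7917°.
latitude -79.7917, longitude 68.5833.

-79.7917, 68.5833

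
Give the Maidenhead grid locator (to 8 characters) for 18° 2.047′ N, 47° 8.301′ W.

Add 180° to longitude and 90° to latitude: 132.86165, 108.03412.
Field (20°×10°, letters A–R): 132.86165/20 → 6 → G, 108.03412/10 → 10 → K; chars GK.
Square (2°×1°, digits 0–9): 12.86165/2 → 6, 8.03412/1 → 8; chars 68.
Subsquare (5′×2.5′, letters a–x): 0.86165/0.0833333 → 10 → k, 0.03412/0.0416667 → 0 → a; chars ka.
Extended square (30″×15″, digits 0–9): 0.02832/0.00833333 → 3, 0.03412/0.00416667 → 8; chars 38.

GK68ka38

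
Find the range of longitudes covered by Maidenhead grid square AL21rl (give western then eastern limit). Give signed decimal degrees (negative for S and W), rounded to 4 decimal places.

-174.5833, -174.5000

Field A=0, L=11: +0·20° lon, +11·10° lat → SW at lon -180°, lat 20°.
Square 2, 1: +2·2° lon, +1·1° lat → SW at lon -176°, lat 21°.
Subsquare r=17, l=11: +17·0.0833333° lon, +11·0.0416667° lat → SW at lon -174.583°, lat 21.4583°.
Cell spans 0.0833333° lon × 0.0416667° lat.
west -174.5833, east -174.5000.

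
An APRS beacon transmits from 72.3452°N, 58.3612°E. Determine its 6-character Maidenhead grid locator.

LQ92ei

Shift to the Maidenhead origin (180°W, 90°S): lon 238.3612, lat 162.3452.
Field: lon ⌊238.3612/20⌋ = 11 → L; lat ⌊162.3452/10⌋ = 16 → Q.
Square: lon ⌊18.3612/2⌋ = 9; lat ⌊2.3452/1⌋ = 2.
Subsquare: lon ⌊0.3612/0.0833333⌋ = 4 → e; lat ⌊0.3452/0.0416667⌋ = 8 → i.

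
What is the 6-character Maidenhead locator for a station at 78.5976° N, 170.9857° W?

AQ48mo

Offset from 180°W / 90°S: lon 9.0143°, lat 168.5976°.
Field: 9.0143/20 → 0 → A, 168.5976/10 → 16 → Q; chars AQ.
Square: 9.0143/2 → 4, 8.5976/1 → 8; chars 48.
Subsquare: 1.0143/0.0833333 → 12 → m, 0.5976/0.0416667 → 14 → o; chars mo.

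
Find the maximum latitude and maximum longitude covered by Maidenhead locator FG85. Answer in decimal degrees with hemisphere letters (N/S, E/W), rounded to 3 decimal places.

24.000° S, 62.000° W

Field F=5, G=6: +5·20° lon, +6·10° lat → SW at lon -80°, lat -30°.
Square 8, 5: +8·2° lon, +5·1° lat → SW at lon -64°, lat -25°.
Cell spans 2° lon × 1° lat. NE corner is SW corner plus one full cell.
latitude 24.000° S, longitude 62.000° W.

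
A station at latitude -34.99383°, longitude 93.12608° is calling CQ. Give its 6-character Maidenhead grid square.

NF65na

Offset from 180°W / 90°S: lon 273.1261°, lat 55.0062°.
Field (20°×10°, letters A–R): lon ⌊273.1261/20⌋ = 13 → N; lat ⌊55.0062/10⌋ = 5 → F.
Square (2°×1°, digits 0–9): lon ⌊13.1261/2⌋ = 6; lat ⌊5.0062/1⌋ = 5.
Subsquare (5′×2.5′, letters a–x): lon ⌊1.1261/0.0833333⌋ = 13 → n; lat ⌊0.0062/0.0416667⌋ = 0 → a.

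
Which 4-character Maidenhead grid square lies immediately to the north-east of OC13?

Longitude square 1; +1 → 2.
Latitude square 3; +1 → 4.

OC24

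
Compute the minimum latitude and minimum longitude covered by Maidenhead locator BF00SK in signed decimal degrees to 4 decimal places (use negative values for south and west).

-39.5833, -158.5000

Field B=1, F=5: +1·20° lon, +5·10° lat → SW at lon -160°, lat -40°.
Square 0, 0: +0·2° lon, +0·1° lat → SW at lon -160°, lat -40°.
Subsquare s=18, k=10: +18·0.0833333° lon, +10·0.0416667° lat → SW at lon -158.5°, lat -39.5833°.
latitude -39.5833, longitude -158.5000.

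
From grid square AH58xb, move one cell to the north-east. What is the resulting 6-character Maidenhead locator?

AH68ac

Longitude subsquare x = 23; +1 → 24, wraps to 0 = a, carry into square.
Longitude square 5; +1 → 6.
Latitude subsquare b = 1; +1 → 2 = c.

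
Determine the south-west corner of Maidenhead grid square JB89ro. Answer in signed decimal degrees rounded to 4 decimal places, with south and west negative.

-70.4167, 17.4167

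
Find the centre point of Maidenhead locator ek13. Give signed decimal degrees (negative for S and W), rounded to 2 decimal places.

Field E=4, K=10: +4·20° lon, +10·10° lat → SW at lon -100°, lat 10°.
Square 1, 3: +1·2° lon, +3·1° lat → SW at lon -98°, lat 13°.
Cell spans 2° lon × 1° lat. Centre is SW corner plus half of each.
latitude 13.50, longitude -97.00.

13.50, -97.00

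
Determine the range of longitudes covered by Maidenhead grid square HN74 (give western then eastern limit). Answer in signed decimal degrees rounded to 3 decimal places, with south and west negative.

Field H=7, N=13: +7·20° lon, +13·10° lat → SW at lon -40°, lat 40°.
Square 7, 4: +7·2° lon, +4·1° lat → SW at lon -26°, lat 44°.
Cell spans 2° lon × 1° lat.
west -26.000, east -24.000.

-26.000, -24.000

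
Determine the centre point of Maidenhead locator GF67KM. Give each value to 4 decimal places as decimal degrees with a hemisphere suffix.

32.4792° S, 47.1250° W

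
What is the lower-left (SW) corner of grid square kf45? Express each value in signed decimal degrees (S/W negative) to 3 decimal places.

-35.000, 28.000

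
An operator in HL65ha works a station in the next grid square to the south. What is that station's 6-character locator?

Latitude subsquare a = 0; −1 → -1, wraps to 23 = x, carry into square.
Latitude square 5; −1 → 4.
The longitude characters are unchanged.

HL64hx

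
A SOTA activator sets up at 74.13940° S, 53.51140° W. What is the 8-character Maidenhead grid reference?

Shift to the Maidenhead origin (180°W, 90°S): lon 126.48860, lat 15.86060.
Field (20°×10°, letters A–R): lon ⌊126.48860/20⌋ = 6 → G; lat ⌊15.86060/10⌋ = 1 → B.
Square (2°×1°, digits 0–9): lon ⌊6.48860/2⌋ = 3; lat ⌊5.86060/1⌋ = 5.
Subsquare (5′×2.5′, letters a–x): lon ⌊0.48860/0.0833333⌋ = 5 → f; lat ⌊0.86060/0.0416667⌋ = 20 → u.
Extended square (30″×15″, digits 0–9): lon ⌊0.07193/0.00833333⌋ = 8; lat ⌊0.02727/0.00416667⌋ = 6.

GB35fu86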